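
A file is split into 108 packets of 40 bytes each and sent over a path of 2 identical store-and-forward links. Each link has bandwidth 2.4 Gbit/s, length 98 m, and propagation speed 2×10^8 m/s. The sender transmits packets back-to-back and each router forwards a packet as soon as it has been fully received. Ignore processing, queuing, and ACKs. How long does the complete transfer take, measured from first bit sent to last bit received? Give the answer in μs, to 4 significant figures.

15.51 μs

Per-hop transmission t_tx = L/R = 320/2400000000 = 0.133333 μs.
Per-hop propagation t_prop = 98/200000000 = 0.49 μs.
Pipeline fill: first packet needs 2·t_tx to clear all hops; remaining 107 packets each add one t_tx.
Total = (2+108-1)·t_tx + 2·t_prop = 109·0.133333 + 2·0.49 = 15.51 μs.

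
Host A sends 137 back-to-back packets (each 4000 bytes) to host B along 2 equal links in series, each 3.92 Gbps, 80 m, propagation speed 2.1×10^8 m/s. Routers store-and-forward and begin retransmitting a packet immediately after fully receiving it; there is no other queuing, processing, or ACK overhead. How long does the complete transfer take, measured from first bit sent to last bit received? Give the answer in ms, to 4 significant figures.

Per-hop transmission t_tx = L/R = 32000/3920000000 = 0.00816327 ms.
Per-hop propagation t_prop = 80/210000000 = 0.000380952 ms.
Pipeline fill: first packet needs 2·t_tx to clear all hops; remaining 136 packets each add one t_tx.
Total = (2+137-1)·t_tx + 2·t_prop = 138·0.00816327 + 2·0.000380952 = 1.127 ms.

1.127 ms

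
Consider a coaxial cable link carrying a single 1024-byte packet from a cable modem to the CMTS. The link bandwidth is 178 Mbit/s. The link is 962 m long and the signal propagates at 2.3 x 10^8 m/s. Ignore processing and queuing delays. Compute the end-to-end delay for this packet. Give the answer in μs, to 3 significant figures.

L = 1024 × 8 = 8192 bits.
Transmission delay = L/R = 8192 / 178000000 = 46.0225 μs.
Propagation delay = d/s = 962 m / 2.3e+08 m/s = 4.18261 μs.
Total = 50.2 μs.

50.2 μs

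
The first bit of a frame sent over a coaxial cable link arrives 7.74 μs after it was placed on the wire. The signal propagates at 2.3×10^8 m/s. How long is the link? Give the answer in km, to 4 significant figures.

d = s × t_prop = 2.3e+08 × 7.74e-06 = 1.780 km.

1.780 km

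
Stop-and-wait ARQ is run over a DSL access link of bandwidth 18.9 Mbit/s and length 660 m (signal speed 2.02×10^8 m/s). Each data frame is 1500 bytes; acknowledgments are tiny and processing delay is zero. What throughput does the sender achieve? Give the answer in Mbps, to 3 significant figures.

18.7 Mbps

t_tx = L/R = 12000/18900000 = 0.000634921 s.
t_prop = 660/202000000 = 3.26733e-06 s; RTT = 6.53465e-06 s.
Cycle = t_tx + RTT = 0.000641455 s.
Throughput = L / cycle = 12000 / 0.000641455 = 18.7 Mbps.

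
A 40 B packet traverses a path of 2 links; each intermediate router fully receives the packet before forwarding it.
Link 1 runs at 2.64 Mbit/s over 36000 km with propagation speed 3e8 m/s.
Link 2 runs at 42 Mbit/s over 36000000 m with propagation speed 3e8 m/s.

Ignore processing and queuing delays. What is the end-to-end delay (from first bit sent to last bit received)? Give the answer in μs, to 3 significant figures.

L = 40 × 8 = 320 bits.
Transmission delays (L/R per hop): 121.212, 7.61905 μs; sum = 128.831 μs.
Propagation delays (d/s per hop): 120000, 120000 μs; sum = 240000 μs.
End-to-end = 240000 μs.

240000 μs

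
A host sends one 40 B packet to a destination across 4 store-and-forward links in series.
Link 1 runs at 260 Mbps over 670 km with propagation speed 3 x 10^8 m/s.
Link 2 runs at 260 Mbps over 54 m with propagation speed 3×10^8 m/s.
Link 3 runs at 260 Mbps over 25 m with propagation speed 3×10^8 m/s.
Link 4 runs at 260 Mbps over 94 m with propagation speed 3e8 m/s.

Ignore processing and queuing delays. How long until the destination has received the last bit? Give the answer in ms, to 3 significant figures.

L = 40 × 8 = 320 bits.
Transmission delay per hop = L/R = 320/260000000 = 0.00123077 ms; 4 hops → 0.00492308 ms.
Propagation delays (d/s per hop): 2.23333, 0.00018, 8.33333e-05, 0.000313333 ms; sum = 2.23391 ms.
End-to-end = 2.24 ms.

2.24 ms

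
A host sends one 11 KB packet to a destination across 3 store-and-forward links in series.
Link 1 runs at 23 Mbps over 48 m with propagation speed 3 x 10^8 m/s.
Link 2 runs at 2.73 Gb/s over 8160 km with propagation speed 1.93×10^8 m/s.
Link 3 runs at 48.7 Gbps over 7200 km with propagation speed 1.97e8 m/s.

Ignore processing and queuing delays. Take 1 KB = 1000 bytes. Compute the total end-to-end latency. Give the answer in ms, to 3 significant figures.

L = 88000 bits.
Transmission delays (L/R per hop): 3.82609, 0.0322344, 0.00180698 ms; sum = 3.86013 ms.
Propagation delays (d/s per hop): 0.00016, 42.2798, 36.5482 ms; sum = 78.8282 ms.
End-to-end = 82.7 ms.

82.7 ms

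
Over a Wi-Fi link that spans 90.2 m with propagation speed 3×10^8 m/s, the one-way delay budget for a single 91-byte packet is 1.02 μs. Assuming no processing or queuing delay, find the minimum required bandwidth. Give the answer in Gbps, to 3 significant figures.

1.01 Gbps

L = 728 bits.
Propagation delay = 90.2 / 300000000 = 0.300667 μs.
Transmission budget = 1.02 − 0.300667 = 0.719333 μs.
R ≥ L / t_tx = 728 bits / 7.19333e-07 s = 1.01 Gbps.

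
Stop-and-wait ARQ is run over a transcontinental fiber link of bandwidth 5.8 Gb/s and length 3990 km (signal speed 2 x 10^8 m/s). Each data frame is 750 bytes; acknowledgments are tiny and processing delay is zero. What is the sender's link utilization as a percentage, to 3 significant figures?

t_tx = L/R = 6000/5800000000 = 1.03448e-06 s.
t_prop = 3990000/200000000 = 0.01995 s; RTT = 0.0399 s.
Cycle = t_tx + RTT = 0.039901 s.
Utilization = t_tx / cycle = 1.03448e-06/0.039901 = 0.00259 %.

0.00259 %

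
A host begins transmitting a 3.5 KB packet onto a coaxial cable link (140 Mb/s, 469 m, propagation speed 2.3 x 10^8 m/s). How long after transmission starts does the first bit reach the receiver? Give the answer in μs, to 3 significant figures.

2.04 μs

First bit experiences only propagation delay: d/s = 469/2.3e+08 = 2.04 μs.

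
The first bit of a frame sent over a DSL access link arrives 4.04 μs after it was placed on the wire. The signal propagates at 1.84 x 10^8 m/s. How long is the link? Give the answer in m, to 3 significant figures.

d = s × t_prop = 184000000 × 4.04e-06 = 743 m.

743 m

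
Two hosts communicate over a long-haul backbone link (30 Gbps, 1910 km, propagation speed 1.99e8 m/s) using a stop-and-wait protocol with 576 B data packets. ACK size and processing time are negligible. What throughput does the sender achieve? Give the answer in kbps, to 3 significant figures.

t_tx = L/R = 4608/30000000000 = 1.536e-07 s.
t_prop = 1910000/199000000 = 0.00959799 s; RTT = 0.019196 s.
Cycle = t_tx + RTT = 0.0191961 s.
Throughput = L / cycle = 4608 / 0.0191961 = 240 kbps.

240 kbps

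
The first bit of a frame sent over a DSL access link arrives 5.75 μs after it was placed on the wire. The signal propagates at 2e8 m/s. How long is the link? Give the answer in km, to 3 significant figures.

1.15 km

d = s × t_prop = 200000000 × 5.75e-06 = 1.15 km.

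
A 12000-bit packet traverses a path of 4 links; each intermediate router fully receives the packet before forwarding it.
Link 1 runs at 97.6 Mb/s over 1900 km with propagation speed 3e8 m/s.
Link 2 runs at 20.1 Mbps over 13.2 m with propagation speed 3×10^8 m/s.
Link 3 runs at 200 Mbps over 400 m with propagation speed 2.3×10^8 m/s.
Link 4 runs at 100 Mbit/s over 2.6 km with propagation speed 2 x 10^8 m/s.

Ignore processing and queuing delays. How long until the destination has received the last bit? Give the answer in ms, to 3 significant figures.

7.25 ms

Transmission delays (L/R per hop): 0.122951, 0.597015, 0.06, 0.12 ms; sum = 0.899966 ms.
Propagation delays (d/s per hop): 6.33333, 4.4e-05, 0.00173913, 0.013 ms; sum = 6.34812 ms.
End-to-end = 7.25 ms.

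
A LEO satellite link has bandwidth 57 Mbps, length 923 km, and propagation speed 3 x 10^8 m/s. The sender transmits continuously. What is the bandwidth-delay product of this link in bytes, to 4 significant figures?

21920 bytes

Propagation delay = 923000 / 300000000 = 0.00307667 s.
BDP = R × t_prop = 57000000 × 0.00307667 = 175370 bits.
In bytes: 175370/8 = 21920 bytes.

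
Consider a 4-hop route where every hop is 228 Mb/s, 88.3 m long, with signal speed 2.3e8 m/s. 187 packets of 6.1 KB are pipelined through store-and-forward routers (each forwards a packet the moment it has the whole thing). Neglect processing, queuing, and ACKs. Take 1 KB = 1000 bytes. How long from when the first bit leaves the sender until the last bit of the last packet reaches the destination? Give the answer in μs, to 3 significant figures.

Per-hop transmission t_tx = L/R = 48800/228000000 = 214.035 μs.
Per-hop propagation t_prop = 88.3/2.3e+08 = 0.383913 μs.
Pipeline fill: first packet needs 4·t_tx to clear all hops; remaining 186 packets each add one t_tx.
Total = (4+187-1)·t_tx + 4·t_prop = 190·214.035 + 4·0.383913 = 40700 μs.

40700 μs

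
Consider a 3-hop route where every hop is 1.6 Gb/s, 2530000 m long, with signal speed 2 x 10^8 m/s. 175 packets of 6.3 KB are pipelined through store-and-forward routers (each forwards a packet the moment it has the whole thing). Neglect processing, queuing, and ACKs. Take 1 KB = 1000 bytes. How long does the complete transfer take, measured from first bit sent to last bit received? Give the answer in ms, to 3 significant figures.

43.5 ms

Per-hop transmission t_tx = L/R = 50400/1600000000 = 0.0315 ms.
Per-hop propagation t_prop = 2530000/200000000 = 12.65 ms.
Pipeline fill: first packet needs 3·t_tx to clear all hops; remaining 174 packets each add one t_tx.
Total = (3+175-1)·t_tx + 3·t_prop = 177·0.0315 + 3·12.65 = 43.5 ms.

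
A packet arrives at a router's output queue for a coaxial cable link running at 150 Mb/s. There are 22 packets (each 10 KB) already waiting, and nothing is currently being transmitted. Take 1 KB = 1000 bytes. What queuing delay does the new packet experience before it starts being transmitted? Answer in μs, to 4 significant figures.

11730 μs

Each queued packet: L/R = 80000/150000000 = 533.333 μs.
22 queued → 11733.3 μs.
Queuing delay = 11730 μs.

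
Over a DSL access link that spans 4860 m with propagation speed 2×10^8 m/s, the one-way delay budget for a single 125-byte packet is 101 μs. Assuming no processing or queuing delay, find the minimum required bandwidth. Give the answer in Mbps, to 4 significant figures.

13.04 Mbps

L = 1000 bits.
Propagation delay = 4860 / 200000000 = 24.3 μs.
Transmission budget = 101 − 24.3 = 76.7 μs.
R ≥ L / t_tx = 1000 bits / 7.67e-05 s = 13.04 Mbps.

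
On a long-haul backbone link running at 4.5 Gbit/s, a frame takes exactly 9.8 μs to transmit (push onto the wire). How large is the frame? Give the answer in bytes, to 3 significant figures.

L = R × t_tx = 4500000000 b/s × 9.8e-06 s = 44100 bits.
In bytes: 44100 / 8 = 5510 bytes.

5510 bytes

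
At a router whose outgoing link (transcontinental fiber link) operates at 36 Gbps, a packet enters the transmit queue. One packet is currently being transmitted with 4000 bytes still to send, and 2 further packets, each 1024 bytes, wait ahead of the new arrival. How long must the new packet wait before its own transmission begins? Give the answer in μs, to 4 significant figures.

Each queued packet: L/R = 8192/36000000000 = 0.227556 μs.
2 queued → 0.455111 μs.
Plus remaining 32000 bits of current packet: 0.888889 μs.
Queuing delay = 1.344 μs.

1.344 μs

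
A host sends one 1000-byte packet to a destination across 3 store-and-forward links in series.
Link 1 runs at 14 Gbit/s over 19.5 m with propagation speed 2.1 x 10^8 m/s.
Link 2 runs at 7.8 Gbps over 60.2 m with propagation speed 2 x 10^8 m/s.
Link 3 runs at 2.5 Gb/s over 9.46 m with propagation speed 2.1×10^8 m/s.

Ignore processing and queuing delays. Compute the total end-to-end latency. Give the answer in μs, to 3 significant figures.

5.24 μs

L = 1000 × 8 = 8000 bits.
Transmission delays (L/R per hop): 0.571429, 1.02564, 3.2 μs; sum = 4.79707 μs.
Propagation delays (d/s per hop): 0.0928571, 0.301, 0.0450476 μs; sum = 0.438905 μs.
End-to-end = 5.24 μs.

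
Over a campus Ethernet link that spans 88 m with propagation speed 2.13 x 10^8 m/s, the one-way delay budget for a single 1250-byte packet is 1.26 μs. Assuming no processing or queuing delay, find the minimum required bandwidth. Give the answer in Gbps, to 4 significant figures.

L = 10000 bits.
Propagation delay = 88 / 213000000 = 0.413146 μs.
Transmission budget = 1.26 − 0.413146 = 0.846854 μs.
R ≥ L / t_tx = 10000 bits / 8.46854e-07 s = 11.81 Gbps.

11.81 Gbps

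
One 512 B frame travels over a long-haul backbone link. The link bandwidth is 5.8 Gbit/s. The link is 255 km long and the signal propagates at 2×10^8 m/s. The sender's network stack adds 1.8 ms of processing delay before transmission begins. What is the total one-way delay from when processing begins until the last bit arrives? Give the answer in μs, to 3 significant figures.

3080 μs

L = 512 × 8 = 4096 bits.
Transmission delay = L/R = 4096 / 5800000000 = 0.706207 μs.
Propagation delay = d/s = 255000 m / 200000000 m/s = 1275 μs.
Plus processing delay 1.8 ms = 1800 μs.
Total = 3080 μs.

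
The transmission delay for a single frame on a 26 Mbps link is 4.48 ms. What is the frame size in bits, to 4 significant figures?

L = R × t_tx = 26000000 b/s × 0.00448 s = 116480 bits.

116500 bits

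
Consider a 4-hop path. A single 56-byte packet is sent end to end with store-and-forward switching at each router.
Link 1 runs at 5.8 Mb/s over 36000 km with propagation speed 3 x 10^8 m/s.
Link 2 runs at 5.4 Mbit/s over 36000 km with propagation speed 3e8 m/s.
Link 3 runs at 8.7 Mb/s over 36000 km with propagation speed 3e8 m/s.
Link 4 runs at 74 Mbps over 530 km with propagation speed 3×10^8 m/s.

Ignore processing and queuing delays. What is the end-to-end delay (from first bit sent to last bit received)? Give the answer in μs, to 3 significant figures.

L = 56 × 8 = 448 bits.
Transmission delays (L/R per hop): 77.2414, 82.963, 51.4943, 6.05405 μs; sum = 217.753 μs.
Propagation delays (d/s per hop): 120000, 120000, 120000, 1766.67 μs; sum = 361767 μs.
End-to-end = 362000 μs.

362000 μs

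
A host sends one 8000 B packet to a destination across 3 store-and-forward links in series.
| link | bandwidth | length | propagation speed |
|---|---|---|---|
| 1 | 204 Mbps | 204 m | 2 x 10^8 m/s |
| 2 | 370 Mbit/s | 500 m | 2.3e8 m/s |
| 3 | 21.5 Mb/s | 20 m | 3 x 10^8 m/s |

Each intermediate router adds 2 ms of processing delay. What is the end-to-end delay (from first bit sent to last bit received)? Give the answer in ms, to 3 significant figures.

7.47 ms

L = 8000 × 8 = 64000 bits.
Transmission delays (L/R per hop): 0.313725, 0.172973, 2.97674 ms; sum = 3.46344 ms.
Propagation delays (d/s per hop): 0.00102, 0.00217391, 6.66667e-05 ms; sum = 0.00326058 ms.
Processing at 2 router(s): 2 × 2 ms = 4 ms.
End-to-end = 7.47 ms.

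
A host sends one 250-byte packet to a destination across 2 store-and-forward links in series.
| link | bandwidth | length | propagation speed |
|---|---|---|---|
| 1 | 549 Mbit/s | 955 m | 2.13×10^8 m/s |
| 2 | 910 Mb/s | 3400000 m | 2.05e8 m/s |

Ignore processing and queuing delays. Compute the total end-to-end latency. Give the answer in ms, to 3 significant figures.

16.6 ms

L = 250 × 8 = 2000 bits.
Transmission delays (L/R per hop): 0.00364299, 0.0021978 ms; sum = 0.00584079 ms.
Propagation delays (d/s per hop): 0.00448357, 16.5854 ms; sum = 16.5898 ms.
End-to-end = 16.6 ms.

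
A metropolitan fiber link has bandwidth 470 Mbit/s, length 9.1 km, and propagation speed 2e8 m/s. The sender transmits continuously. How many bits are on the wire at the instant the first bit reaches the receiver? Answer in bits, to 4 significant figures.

21390 bits

Propagation delay = 9100 / 200000000 = 4.55e-05 s.
BDP = R × t_prop = 470000000 × 4.55e-05 = 21385 bits.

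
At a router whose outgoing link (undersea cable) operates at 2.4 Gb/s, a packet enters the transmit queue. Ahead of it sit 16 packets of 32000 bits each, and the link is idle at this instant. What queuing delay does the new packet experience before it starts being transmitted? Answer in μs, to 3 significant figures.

213 μs

Each queued packet: L/R = 32000/2400000000 = 13.3333 μs.
16 queued → 213.333 μs.
Queuing delay = 213 μs.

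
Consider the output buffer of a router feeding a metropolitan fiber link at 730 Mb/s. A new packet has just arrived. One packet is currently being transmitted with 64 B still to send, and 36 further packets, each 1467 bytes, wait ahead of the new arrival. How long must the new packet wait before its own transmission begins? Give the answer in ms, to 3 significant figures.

0.579 ms

Each queued packet: L/R = 11736/730000000 = 0.0160767 ms.
36 queued → 0.578762 ms.
Plus remaining 512 bits of current packet: 0.00070137 ms.
Queuing delay = 0.579 ms.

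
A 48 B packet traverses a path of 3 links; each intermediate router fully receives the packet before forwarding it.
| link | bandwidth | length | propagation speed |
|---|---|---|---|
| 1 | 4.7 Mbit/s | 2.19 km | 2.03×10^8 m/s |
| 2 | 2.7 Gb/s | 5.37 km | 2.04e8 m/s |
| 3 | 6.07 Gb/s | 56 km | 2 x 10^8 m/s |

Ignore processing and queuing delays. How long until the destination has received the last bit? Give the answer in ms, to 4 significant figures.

L = 48 × 8 = 384 bits.
Transmission delays (L/R per hop): 0.0817021, 0.000142222, 6.32619e-05 ms; sum = 0.0819076 ms.
Propagation delays (d/s per hop): 0.0107882, 0.0263235, 0.28 ms; sum = 0.317112 ms.
End-to-end = 0.3990 ms.

0.3990 ms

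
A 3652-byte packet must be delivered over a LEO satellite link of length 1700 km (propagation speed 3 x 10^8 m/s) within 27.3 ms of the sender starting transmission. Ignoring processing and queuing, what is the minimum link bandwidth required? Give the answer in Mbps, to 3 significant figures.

1.35 Mbps

L = 29216 bits.
Propagation delay = 1700000 / 300000000 = 5.66667 ms.
Transmission budget = 27.3 − 5.66667 = 21.6333 ms.
R ≥ L / t_tx = 29216 bits / 0.0216333 s = 1.35 Mbps.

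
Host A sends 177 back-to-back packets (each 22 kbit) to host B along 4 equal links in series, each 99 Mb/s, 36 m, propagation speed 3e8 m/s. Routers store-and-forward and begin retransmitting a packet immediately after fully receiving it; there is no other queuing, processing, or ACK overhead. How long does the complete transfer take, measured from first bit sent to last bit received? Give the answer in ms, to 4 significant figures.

Per-hop transmission t_tx = L/R = 22000/99000000 = 0.222222 ms.
Per-hop propagation t_prop = 36/300000000 = 0.00012 ms.
Pipeline fill: first packet needs 4·t_tx to clear all hops; remaining 176 packets each add one t_tx.
Total = (4+177-1)·t_tx + 4·t_prop = 180·0.222222 + 4·0.00012 = 40.00 ms.

40.00 ms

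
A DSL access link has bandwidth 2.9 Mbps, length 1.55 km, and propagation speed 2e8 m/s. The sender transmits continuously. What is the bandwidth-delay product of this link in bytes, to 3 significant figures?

2.81 bytes

Propagation delay = 1550 / 200000000 = 7.75e-06 s.
BDP = R × t_prop = 2900000 × 7.75e-06 = 22.475 bits.
In bytes: 22.475/8 = 2.81 bytes.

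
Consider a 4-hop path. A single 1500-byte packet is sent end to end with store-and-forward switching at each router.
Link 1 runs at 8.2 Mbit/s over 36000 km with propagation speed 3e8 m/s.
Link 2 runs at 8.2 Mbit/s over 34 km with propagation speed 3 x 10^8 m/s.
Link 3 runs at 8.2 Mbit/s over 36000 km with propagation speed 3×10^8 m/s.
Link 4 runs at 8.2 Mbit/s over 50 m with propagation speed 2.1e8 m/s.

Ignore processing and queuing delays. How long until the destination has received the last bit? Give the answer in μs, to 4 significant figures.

246000 μs

L = 1500 × 8 = 12000 bits.
Transmission delay per hop = L/R = 12000/8.2e+06 = 1463.41 μs; 4 hops → 5853.66 μs.
Propagation delays (d/s per hop): 120000, 113.333, 120000, 0.238095 μs; sum = 240114 μs.
End-to-end = 246000 μs.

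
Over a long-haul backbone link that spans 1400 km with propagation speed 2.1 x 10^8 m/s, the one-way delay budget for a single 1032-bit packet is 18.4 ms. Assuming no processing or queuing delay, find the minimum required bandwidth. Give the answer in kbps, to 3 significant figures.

Propagation delay = 1400000 / 210000000 = 6.66667 ms.
Transmission budget = 18.4 − 6.66667 = 11.7333 ms.
R ≥ L / t_tx = 1032 bits / 0.0117333 s = 88.0 kbps.

88.0 kbps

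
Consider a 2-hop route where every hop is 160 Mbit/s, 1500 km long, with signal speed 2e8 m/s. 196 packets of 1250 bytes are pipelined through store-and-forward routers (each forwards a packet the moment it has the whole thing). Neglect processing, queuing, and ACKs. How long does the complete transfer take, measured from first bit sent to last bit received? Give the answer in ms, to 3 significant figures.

27.3 ms

Per-hop transmission t_tx = L/R = 10000/160000000 = 0.0625 ms.
Per-hop propagation t_prop = 1500000/200000000 = 7.5 ms.
Pipeline fill: first packet needs 2·t_tx to clear all hops; remaining 195 packets each add one t_tx.
Total = (2+196-1)·t_tx + 2·t_prop = 197·0.0625 + 2·7.5 = 27.3 ms.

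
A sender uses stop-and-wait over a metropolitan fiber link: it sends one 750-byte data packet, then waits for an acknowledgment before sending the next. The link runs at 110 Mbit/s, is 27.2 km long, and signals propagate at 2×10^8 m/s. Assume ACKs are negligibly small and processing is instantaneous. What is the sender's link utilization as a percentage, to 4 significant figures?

16.70 %

t_tx = L/R = 6000/110000000 = 5.45455e-05 s.
t_prop = 27200/200000000 = 0.000136 s; RTT = 0.000272 s.
Cycle = t_tx + RTT = 0.000326545 s.
Utilization = t_tx / cycle = 5.45455e-05/0.000326545 = 16.70 %.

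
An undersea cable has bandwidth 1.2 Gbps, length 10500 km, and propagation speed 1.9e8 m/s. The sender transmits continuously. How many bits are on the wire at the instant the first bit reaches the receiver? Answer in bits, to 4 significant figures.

66320000 bits

Propagation delay = 10500000 / 190000000 = 0.0552632 s.
BDP = R × t_prop = 1200000000 × 0.0552632 = 66315800 bits.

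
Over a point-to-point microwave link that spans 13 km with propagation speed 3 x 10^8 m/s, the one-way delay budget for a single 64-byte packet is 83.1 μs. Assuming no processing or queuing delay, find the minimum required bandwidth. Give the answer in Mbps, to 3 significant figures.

12.9 Mbps

L = 512 bits.
Propagation delay = 13000 / 300000000 = 43.3333 μs.
Transmission budget = 83.1 − 43.3333 = 39.7667 μs.
R ≥ L / t_tx = 512 bits / 3.97667e-05 s = 12.9 Mbps.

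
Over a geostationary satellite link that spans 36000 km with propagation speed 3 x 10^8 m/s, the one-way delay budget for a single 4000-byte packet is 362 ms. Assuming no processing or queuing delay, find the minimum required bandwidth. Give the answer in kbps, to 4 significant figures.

132.2 kbps

L = 32000 bits.
Propagation delay = 36000000 / 300000000 = 120 ms.
Transmission budget = 362 − 120 = 242 ms.
R ≥ L / t_tx = 32000 bits / 0.242 s = 132.2 kbps.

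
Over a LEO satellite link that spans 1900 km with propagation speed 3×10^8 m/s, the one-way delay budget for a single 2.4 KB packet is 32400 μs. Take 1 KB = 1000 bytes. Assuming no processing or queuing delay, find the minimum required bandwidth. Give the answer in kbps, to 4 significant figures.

L = 19200 bits.
Propagation delay = 1900000 / 300000000 = 6333.33 μs.
Transmission budget = 32400 − 6333.33 = 26066.7 μs.
R ≥ L / t_tx = 19200 bits / 0.0260667 s = 736.6 kbps.

736.6 kbps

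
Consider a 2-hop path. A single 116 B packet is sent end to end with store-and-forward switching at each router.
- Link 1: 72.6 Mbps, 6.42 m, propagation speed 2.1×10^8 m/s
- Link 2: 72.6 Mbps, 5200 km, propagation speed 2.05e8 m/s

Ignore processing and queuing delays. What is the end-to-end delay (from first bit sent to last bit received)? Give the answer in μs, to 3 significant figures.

25400 μs

L = 116 × 8 = 928 bits.
Transmission delay per hop = L/R = 928/72600000 = 12.7824 μs; 2 hops → 25.5647 μs.
Propagation delays (d/s per hop): 0.0305714, 25365.9 μs; sum = 25365.9 μs.
End-to-end = 25400 μs.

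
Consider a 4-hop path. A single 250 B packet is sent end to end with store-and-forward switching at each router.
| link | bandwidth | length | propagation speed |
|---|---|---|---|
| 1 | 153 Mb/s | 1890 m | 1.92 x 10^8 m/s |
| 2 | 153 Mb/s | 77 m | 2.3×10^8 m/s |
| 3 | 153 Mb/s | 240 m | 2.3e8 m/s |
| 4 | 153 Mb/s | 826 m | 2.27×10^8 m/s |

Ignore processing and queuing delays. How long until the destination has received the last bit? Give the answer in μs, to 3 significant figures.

67.1 μs

L = 250 × 8 = 2000 bits.
Transmission delay per hop = L/R = 2000/153000000 = 13.0719 μs; 4 hops → 52.2876 μs.
Propagation delays (d/s per hop): 9.84375, 0.334783, 1.04348, 3.63877 μs; sum = 14.8608 μs.
End-to-end = 67.1 μs.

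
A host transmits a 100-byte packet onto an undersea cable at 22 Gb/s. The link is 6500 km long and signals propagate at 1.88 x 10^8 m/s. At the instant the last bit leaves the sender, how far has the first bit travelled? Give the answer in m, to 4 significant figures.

t_tx = L/R = 800/22000000000 = 3.63636e-08 s.
Distance = s × t_tx = 188000000 × 3.63636e-08 = 6.836 m.

6.836 m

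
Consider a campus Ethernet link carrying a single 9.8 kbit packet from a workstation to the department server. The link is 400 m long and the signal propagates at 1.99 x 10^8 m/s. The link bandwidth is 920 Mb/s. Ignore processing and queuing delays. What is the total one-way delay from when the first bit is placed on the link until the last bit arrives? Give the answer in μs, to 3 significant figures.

L = 9800 bits.
Transmission delay = L/R = 9800 / 920000000 = 10.6522 μs.
Propagation delay = d/s = 400 m / 199000000 m/s = 2.01005 μs.
Total = 12.7 μs.

12.7 μs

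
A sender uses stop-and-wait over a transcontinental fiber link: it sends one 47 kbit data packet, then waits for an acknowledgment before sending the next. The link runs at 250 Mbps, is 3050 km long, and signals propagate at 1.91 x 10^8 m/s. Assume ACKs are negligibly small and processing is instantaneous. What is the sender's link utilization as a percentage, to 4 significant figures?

0.5852 %

t_tx = L/R = 47000/250000000 = 0.000188 s.
t_prop = 3050000/191000000 = 0.0159686 s; RTT = 0.0319372 s.
Cycle = t_tx + RTT = 0.0321252 s.
Utilization = t_tx / cycle = 0.000188/0.0321252 = 0.5852 %.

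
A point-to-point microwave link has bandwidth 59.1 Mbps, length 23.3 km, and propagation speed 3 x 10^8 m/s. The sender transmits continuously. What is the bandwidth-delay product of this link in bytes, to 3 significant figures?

574 bytes

Propagation delay = 23300 / 300000000 = 7.76667e-05 s.
BDP = R × t_prop = 59100000 × 7.76667e-05 = 4590.1 bits.
In bytes: 4590.1/8 = 574 bytes.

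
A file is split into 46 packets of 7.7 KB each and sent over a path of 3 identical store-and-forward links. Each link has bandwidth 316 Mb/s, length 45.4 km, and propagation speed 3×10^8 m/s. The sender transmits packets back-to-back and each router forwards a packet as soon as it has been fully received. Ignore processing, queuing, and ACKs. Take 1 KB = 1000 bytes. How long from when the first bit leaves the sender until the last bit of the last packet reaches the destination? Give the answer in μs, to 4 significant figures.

9811 μs

Per-hop transmission t_tx = L/R = 61600/316000000 = 194.937 μs.
Per-hop propagation t_prop = 45400/300000000 = 151.333 μs.
Pipeline fill: first packet needs 3·t_tx to clear all hops; remaining 45 packets each add one t_tx.
Total = (3+46-1)·t_tx + 3·t_prop = 48·194.937 + 3·151.333 = 9811 μs.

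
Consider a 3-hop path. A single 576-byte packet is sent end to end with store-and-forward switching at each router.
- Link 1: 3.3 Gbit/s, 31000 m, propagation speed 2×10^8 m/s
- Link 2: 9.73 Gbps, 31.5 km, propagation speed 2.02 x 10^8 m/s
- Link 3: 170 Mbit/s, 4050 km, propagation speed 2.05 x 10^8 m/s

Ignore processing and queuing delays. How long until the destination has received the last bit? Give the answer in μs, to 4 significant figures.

L = 576 × 8 = 4608 bits.
Transmission delays (L/R per hop): 1.39636, 0.473587, 27.1059 μs; sum = 28.9758 μs.
Propagation delays (d/s per hop): 155, 155.941, 19756.1 μs; sum = 20067 μs.
End-to-end = 20100 μs.

20100 μs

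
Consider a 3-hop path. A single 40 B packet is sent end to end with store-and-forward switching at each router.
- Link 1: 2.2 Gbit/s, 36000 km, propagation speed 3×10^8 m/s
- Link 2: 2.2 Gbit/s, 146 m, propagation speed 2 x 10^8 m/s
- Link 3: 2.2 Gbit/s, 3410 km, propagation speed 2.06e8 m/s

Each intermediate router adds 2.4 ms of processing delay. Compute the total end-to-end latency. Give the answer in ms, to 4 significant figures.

L = 40 × 8 = 320 bits.
Transmission delay per hop = L/R = 320/2200000000 = 0.000145455 ms; 3 hops → 0.000436364 ms.
Propagation delays (d/s per hop): 120, 0.00073, 16.5534 ms; sum = 136.554 ms.
Processing at 2 router(s): 2 × 2.4 ms = 4.8 ms.
End-to-end = 141.4 ms.

141.4 ms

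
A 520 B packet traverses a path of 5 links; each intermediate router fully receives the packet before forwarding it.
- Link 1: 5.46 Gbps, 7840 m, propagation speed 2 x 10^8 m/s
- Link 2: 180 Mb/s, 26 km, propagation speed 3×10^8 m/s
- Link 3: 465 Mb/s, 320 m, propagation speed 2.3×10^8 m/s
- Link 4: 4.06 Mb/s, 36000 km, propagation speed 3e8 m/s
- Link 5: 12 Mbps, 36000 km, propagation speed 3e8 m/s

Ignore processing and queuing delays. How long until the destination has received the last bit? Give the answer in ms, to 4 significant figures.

241.5 ms

L = 520 × 8 = 4160 bits.
Transmission delays (L/R per hop): 0.000761905, 0.0231111, 0.00894624, 1.02463, 0.346667 ms; sum = 1.40412 ms.
Propagation delays (d/s per hop): 0.0392, 0.0866667, 0.0013913, 120, 120 ms; sum = 240.127 ms.
End-to-end = 241.5 ms.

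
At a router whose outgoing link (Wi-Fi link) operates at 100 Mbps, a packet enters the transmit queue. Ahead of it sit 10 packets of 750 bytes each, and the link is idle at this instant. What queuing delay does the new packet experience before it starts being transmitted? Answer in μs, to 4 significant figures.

600.0 μs

Each queued packet: L/R = 6000/100000000 = 60 μs.
10 queued → 600 μs.
Queuing delay = 600.0 μs.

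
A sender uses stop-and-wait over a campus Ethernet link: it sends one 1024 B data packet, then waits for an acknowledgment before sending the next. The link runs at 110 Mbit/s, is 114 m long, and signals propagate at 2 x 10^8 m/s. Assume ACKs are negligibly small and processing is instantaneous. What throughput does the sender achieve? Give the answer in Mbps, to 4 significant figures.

108.3 Mbps

t_tx = L/R = 8192/110000000 = 7.44727e-05 s.
t_prop = 114/200000000 = 5.7e-07 s; RTT = 1.14e-06 s.
Cycle = t_tx + RTT = 7.56127e-05 s.
Throughput = L / cycle = 8192 / 7.56127e-05 = 108.3 Mbps.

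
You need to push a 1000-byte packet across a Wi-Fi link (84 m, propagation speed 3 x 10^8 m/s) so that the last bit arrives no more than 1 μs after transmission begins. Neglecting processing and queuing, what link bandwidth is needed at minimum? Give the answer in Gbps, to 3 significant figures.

L = 8000 bits.
Propagation delay = 84 / 300000000 = 0.28 μs.
Transmission budget = 1 − 0.28 = 0.72 μs.
R ≥ L / t_tx = 8000 bits / 7.2e-07 s = 11.1 Gbps.

11.1 Gbps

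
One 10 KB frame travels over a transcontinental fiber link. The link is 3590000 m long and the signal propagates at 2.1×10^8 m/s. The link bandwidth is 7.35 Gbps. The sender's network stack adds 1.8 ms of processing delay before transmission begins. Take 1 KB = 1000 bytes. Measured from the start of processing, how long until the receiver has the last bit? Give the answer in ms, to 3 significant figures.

L = 80000 bits.
Transmission delay = L/R = 80000 / 7350000000 = 0.0108844 ms.
Propagation delay = d/s = 3590000 m / 210000000 m/s = 17.0952 ms.
Plus processing delay 1.8 ms = 1.8 ms.
Total = 18.9 ms.

18.9 ms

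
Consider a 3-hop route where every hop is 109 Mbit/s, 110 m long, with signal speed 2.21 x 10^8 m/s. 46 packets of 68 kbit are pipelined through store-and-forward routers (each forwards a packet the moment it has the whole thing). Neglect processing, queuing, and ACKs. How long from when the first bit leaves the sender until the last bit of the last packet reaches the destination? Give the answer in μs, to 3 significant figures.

29900 μs

Per-hop transmission t_tx = L/R = 68000/109000000 = 623.853 μs.
Per-hop propagation t_prop = 110/221000000 = 0.497738 μs.
Pipeline fill: first packet needs 3·t_tx to clear all hops; remaining 45 packets each add one t_tx.
Total = (3+46-1)·t_tx + 3·t_prop = 48·623.853 + 3·0.497738 = 29900 μs.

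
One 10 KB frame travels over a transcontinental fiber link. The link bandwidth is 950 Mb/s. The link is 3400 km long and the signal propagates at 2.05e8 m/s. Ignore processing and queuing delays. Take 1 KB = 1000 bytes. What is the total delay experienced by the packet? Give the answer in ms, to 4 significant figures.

L = 80000 bits.
Transmission delay = L/R = 80000 / 950000000 = 0.0842105 ms.
Propagation delay = d/s = 3400000 m / 2.05e+08 m/s = 16.5854 ms.
Total = 16.67 ms.

16.67 ms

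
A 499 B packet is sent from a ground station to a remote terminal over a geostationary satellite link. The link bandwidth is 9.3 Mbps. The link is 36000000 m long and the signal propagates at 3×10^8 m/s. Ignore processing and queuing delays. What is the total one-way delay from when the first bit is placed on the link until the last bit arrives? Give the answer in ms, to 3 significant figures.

L = 499 × 8 = 3992 bits.
Transmission delay = L/R = 3992 / 9300000 = 0.429247 ms.
Propagation delay = d/s = 36000000 m / 300000000 m/s = 120 ms.
Total = 120 ms.

120 ms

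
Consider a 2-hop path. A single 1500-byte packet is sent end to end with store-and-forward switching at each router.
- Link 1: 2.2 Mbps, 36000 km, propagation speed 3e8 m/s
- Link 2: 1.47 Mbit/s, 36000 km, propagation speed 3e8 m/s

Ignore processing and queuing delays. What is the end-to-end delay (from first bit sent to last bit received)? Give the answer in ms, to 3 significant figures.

L = 1500 × 8 = 12000 bits.
Transmission delays (L/R per hop): 5.45455, 8.16327 ms; sum = 13.6178 ms.
Propagation delays (d/s per hop): 120, 120 ms; sum = 240 ms.
End-to-end = 254 ms.

254 ms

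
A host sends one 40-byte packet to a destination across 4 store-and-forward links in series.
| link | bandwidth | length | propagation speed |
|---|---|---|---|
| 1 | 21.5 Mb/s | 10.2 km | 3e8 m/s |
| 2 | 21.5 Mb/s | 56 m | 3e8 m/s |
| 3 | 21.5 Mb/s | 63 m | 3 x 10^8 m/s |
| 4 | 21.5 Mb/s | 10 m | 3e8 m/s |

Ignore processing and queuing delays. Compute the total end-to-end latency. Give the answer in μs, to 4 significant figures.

93.96 μs

L = 40 × 8 = 320 bits.
Transmission delay per hop = L/R = 320/21500000 = 14.8837 μs; 4 hops → 59.5349 μs.
Propagation delays (d/s per hop): 34, 0.186667, 0.21, 0.0333333 μs; sum = 34.43 μs.
End-to-end = 93.96 μs.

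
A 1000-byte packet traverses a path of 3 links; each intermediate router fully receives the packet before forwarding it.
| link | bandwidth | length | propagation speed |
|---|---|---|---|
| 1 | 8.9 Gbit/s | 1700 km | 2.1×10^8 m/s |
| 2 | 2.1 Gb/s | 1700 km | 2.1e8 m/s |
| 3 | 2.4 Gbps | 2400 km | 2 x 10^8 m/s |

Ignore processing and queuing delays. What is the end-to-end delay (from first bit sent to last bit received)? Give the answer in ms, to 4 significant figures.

L = 1000 × 8 = 8000 bits.
Transmission delays (L/R per hop): 0.000898876, 0.00380952, 0.00333333 ms; sum = 0.00804173 ms.
Propagation delays (d/s per hop): 8.09524, 8.09524, 12 ms; sum = 28.1905 ms.
End-to-end = 28.20 ms.

28.20 ms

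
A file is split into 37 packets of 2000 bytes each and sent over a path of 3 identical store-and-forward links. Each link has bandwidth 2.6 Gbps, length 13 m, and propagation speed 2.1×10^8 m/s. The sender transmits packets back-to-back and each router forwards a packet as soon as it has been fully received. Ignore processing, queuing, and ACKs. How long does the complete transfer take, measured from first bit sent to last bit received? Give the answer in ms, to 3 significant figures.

Per-hop transmission t_tx = L/R = 16000/2600000000 = 0.00615385 ms.
Per-hop propagation t_prop = 13/210000000 = 6.19048e-05 ms.
Pipeline fill: first packet needs 3·t_tx to clear all hops; remaining 36 packets each add one t_tx.
Total = (3+37-1)·t_tx + 3·t_prop = 39·0.00615385 + 3·6.19048e-05 = 0.240 ms.

0.240 ms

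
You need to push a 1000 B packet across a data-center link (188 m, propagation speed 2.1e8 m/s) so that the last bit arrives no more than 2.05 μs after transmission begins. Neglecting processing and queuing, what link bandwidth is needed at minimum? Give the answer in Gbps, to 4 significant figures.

6.928 Gbps

L = 8000 bits.
Propagation delay = 188 / 210000000 = 0.895238 μs.
Transmission budget = 2.05 − 0.895238 = 1.15476 μs.
R ≥ L / t_tx = 8000 bits / 1.15476e-06 s = 6.928 Gbps.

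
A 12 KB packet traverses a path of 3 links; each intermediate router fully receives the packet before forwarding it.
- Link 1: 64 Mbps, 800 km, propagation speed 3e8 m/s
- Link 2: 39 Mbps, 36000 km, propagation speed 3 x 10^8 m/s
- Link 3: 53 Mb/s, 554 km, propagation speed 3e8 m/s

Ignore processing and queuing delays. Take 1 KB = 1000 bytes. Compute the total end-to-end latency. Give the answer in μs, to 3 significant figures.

L = 96000 bits.
Transmission delays (L/R per hop): 1500, 2461.54, 1811.32 μs; sum = 5772.86 μs.
Propagation delays (d/s per hop): 2666.67, 120000, 1846.67 μs; sum = 124513 μs.
End-to-end = 130000 μs.

130000 μs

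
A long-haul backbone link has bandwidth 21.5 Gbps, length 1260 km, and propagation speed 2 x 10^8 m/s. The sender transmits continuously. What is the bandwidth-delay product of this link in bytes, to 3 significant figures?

Propagation delay = 1260000 / 200000000 = 0.0063 s.
BDP = R × t_prop = 21500000000 × 0.0063 = 135450000 bits.
In bytes: 135450000/8 = 16900000 bytes.

16900000 bytes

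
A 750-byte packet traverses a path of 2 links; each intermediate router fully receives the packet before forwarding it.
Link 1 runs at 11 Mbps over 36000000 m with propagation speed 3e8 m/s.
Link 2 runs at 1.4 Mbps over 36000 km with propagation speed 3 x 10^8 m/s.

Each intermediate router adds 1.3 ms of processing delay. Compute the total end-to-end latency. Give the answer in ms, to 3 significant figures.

L = 750 × 8 = 6000 bits.
Transmission delays (L/R per hop): 0.545455, 4.28571 ms; sum = 4.83117 ms.
Propagation delays (d/s per hop): 120, 120 ms; sum = 240 ms.
Processing at 1 router(s): 1 × 1.3 ms = 1.3 ms.
End-to-end = 246 ms.

246 ms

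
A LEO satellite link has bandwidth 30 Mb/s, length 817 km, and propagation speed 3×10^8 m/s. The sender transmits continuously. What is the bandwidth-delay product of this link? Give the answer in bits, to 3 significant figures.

81700 bits

Propagation delay = 817000 / 300000000 = 0.00272333 s.
BDP = R × t_prop = 30000000 × 0.00272333 = 81700 bits.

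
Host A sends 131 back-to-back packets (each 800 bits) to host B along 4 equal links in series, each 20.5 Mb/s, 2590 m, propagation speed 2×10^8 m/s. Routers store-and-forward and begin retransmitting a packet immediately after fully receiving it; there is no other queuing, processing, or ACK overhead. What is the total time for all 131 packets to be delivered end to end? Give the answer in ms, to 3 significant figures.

Per-hop transmission t_tx = L/R = 800/20500000 = 0.0390244 ms.
Per-hop propagation t_prop = 2590/200000000 = 0.01295 ms.
Pipeline fill: first packet needs 4·t_tx to clear all hops; remaining 130 packets each add one t_tx.
Total = (4+131-1)·t_tx + 4·t_prop = 134·0.0390244 + 4·0.01295 = 5.28 ms.

5.28 ms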